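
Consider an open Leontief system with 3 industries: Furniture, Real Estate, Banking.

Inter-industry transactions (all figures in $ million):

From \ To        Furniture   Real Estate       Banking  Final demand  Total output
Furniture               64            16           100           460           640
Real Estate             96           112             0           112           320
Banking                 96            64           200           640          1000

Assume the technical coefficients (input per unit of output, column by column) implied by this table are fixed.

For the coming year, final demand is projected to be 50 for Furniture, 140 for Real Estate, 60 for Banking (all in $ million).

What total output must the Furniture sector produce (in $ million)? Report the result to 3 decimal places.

Technical coefficients a_ij = z_ij / X_j:
  a_11 = 64/640 = 0.10, a_21 = 96/640 = 0.15, a_31 = 96/640 = 0.15
  a_12 = 16/320 = 0.05, a_22 = 112/320 = 0.35, a_32 = 64/320 = 0.20
  a_13 = 100/1000 = 0.10, a_23 = 0/1000 = 0.00, a_33 = 200/1000 = 0.20
I − A =
  [   0.90    -0.05    -0.10]
  [  -0.15     0.65     0.00]
  [  -0.15    -0.20     0.80]
Cofactors of I−A, C_ij = (−1)^(i+j)·(minor ij) (rows/columns in the sector order above):
  C_11 = (0.65)(0.80) − (0.00)(-0.20) = 0.5200
  C_12 = −[(-0.15)(0.80) − (0.00)(-0.15)] = 0.1200
  C_13 = (-0.15)(-0.20) − (0.65)(-0.15) = 0.1275
  C_21 = −[(-0.05)(0.80) − (-0.10)(-0.20)] = 0.0600
  C_22 = (0.90)(0.80) − (-0.10)(-0.15) = 0.7050
  C_23 = −[(0.90)(-0.20) − (-0.05)(-0.15)] = 0.1875
  C_31 = (-0.05)(0.00) − (-0.10)(0.65) = 0.0650
  C_32 = −[(0.90)(0.00) − (-0.10)(-0.15)] = 0.0150
  C_33 = (0.90)(0.65) − (-0.05)(-0.15) = 0.5775
det(I−A) = Σ_j (I−A)_1j·C_1j = (0.90)(0.5200) + (-0.05)(0.1200) + (-0.10)(0.1275) = 0.44925
adj(I−A) = Cᵀ =
  [ 0.5200   0.0600   0.0650]
  [ 0.1200   0.7050   0.0150]
  [ 0.1275   0.1875   0.5775]
(I − A)⁻¹ = adj(I−A) / det(I−A) ≈
  [   1.1575     0.1336     0.1447]
  [   0.2671     1.5693     0.0334]
  [   0.2838     0.4174     1.2855]
x = (I − A)⁻¹ d = adj(I−A)·d / det(I−A), with det(I−A) = 0.44925:
  x_1 = (0.5200·50 + 0.0600·140 + 0.0650·60) / 0.44925 = 38.30 / 0.44925 ≈ 85.253
  x_2 = (0.1200·50 + 0.7050·140 + 0.0150·60) / 0.44925 = 105.60 / 0.44925 ≈ 235.058
  x_3 = (0.1275·50 + 0.1875·140 + 0.5775·60) / 0.44925 = 67.275 / 0.44925 ≈ 149.750

x_1 = 85.253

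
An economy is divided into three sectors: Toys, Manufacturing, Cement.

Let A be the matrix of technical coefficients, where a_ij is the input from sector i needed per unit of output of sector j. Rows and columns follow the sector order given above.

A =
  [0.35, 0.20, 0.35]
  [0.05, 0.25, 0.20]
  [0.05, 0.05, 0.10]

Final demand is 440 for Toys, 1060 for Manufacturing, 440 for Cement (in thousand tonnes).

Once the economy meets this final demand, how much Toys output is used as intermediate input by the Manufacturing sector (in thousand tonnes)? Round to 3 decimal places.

I − A =
  [   0.65    -0.20    -0.35]
  [  -0.05     0.75    -0.20]
  [  -0.05    -0.05     0.90]
Cofactors of I−A, C_ij = (−1)^(i+j)·(minor ij) (rows/columns in the sector order above):
  C_11 = (0.75)(0.90) − (-0.20)(-0.05) = 0.6650
  C_12 = −[(-0.05)(0.90) − (-0.20)(-0.05)] = 0.0550
  C_13 = (-0.05)(-0.05) − (0.75)(-0.05) = 0.0400
  C_21 = −[(-0.20)(0.90) − (-0.35)(-0.05)] = 0.1975
  C_22 = (0.65)(0.90) − (-0.35)(-0.05) = 0.5675
  C_23 = −[(0.65)(-0.05) − (-0.20)(-0.05)] = 0.0425
  C_31 = (-0.20)(-0.20) − (-0.35)(0.75) = 0.3025
  C_32 = −[(0.65)(-0.20) − (-0.35)(-0.05)] = 0.1475
  C_33 = (0.65)(0.75) − (-0.20)(-0.05) = 0.4775
det(I−A) = Σ_j (I−A)_1j·C_1j = (0.65)(0.6650) + (-0.20)(0.0550) + (-0.35)(0.0400) = 0.40725
adj(I−A) = Cᵀ =
  [ 0.6650   0.1975   0.3025]
  [ 0.0550   0.5675   0.1475]
  [ 0.0400   0.0425   0.4775]
(I − A)⁻¹ = adj(I−A) / det(I−A) ≈
  [   1.6329     0.4850     0.7428]
  [   0.1351     1.3935     0.3622]
  [   0.0982     0.1044     1.1725]
First solve x = (I − A)⁻¹ d = adj(I−A)·d / det(I−A); in particular x_M = (0.0550·440 + 0.5675·1060 + 0.1475·440) / 0.40725 = 690.65 / 0.40725 ≈ 1695.88705.
Intermediate flow from T to M: z_TM = a_TM · x_M = 0.20 × 690.65 / 0.40725 = 138.13 / 0.40725 ≈ 339.177.

z_TM = 339.177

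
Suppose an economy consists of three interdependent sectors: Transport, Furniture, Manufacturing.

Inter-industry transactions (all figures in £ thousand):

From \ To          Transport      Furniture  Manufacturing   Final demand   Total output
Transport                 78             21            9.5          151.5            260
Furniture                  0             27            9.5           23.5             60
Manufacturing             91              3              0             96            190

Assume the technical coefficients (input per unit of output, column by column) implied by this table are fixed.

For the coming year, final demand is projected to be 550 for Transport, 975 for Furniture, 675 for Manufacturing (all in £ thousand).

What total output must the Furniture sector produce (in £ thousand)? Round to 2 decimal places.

x_2 = 1901.19

Technical coefficients a_ij = z_ij / X_j:
  a_11 = 78/260 = 0.30, a_21 = 0/260 = 0.00, a_31 = 91/260 = 0.35
  a_12 = 21/60 = 0.35, a_22 = 27/60 = 0.45, a_32 = 3/60 = 0.05
  a_13 = 9.5/190 = 0.05, a_23 = 9.5/190 = 0.05, a_33 = 0/190 = 0.00
I − A =
  [   0.70    -0.35    -0.05]
  [   0.00     0.55    -0.05]
  [  -0.35    -0.05     1.00]
Cofactors of I−A, C_ij = (−1)^(i+j)·(minor ij) (rows/columns in the sector order above):
  C_11 = (0.55)(1.00) − (-0.05)(-0.05) = 0.5475
  C_12 = −[(0.00)(1.00) − (-0.05)(-0.35)] = 0.0175
  C_13 = (0.00)(-0.05) − (0.55)(-0.35) = 0.1925
  C_21 = −[(-0.35)(1.00) − (-0.05)(-0.05)] = 0.3525
  C_22 = (0.70)(1.00) − (-0.05)(-0.35) = 0.6825
  C_23 = −[(0.70)(-0.05) − (-0.35)(-0.35)] = 0.1575
  C_31 = (-0.35)(-0.05) − (-0.05)(0.55) = 0.0450
  C_32 = −[(0.70)(-0.05) − (-0.05)(0.00)] = 0.0350
  C_33 = (0.70)(0.55) − (-0.35)(0.00) = 0.3850
det(I−A) = Σ_j (I−A)_1j·C_1j = (0.70)(0.5475) + (-0.35)(0.0175) + (-0.05)(0.1925) = 0.3675
adj(I−A) = Cᵀ =
  [ 0.5475   0.3525   0.0450]
  [ 0.0175   0.6825   0.0350]
  [ 0.1925   0.1575   0.3850]
(I − A)⁻¹ = adj(I−A) / det(I−A) ≈
  [   1.4898     0.9592     0.1224]
  [   0.0476     1.8571     0.0952]
  [   0.5238     0.4286     1.0476]
x = (I − A)⁻¹ d = adj(I−A)·d / det(I−A), with det(I−A) = 0.3675:
  x_1 = (0.5475·550 + 0.3525·975 + 0.0450·675) / 0.3675 = 675.1875 / 0.3675 ≈ 1837.24
  x_2 = (0.0175·550 + 0.6825·975 + 0.0350·675) / 0.3675 = 698.6875 / 0.3675 ≈ 1901.19
  x_3 = (0.1925·550 + 0.1575·975 + 0.3850·675) / 0.3675 = 519.3125 / 0.3675 ≈ 1413.10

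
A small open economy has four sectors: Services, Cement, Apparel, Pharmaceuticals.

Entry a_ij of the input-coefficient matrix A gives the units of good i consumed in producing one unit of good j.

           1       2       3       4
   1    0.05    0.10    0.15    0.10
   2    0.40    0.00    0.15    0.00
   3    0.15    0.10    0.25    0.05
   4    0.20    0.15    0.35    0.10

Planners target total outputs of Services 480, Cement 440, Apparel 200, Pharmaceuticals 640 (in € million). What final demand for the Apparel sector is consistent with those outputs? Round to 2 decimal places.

d_3 = 2.00

I − A =
  [   0.95    -0.10    -0.15    -0.10]
  [  -0.40     1.00    -0.15     0.00]
  [  -0.15    -0.10     0.75    -0.05]
  [  -0.20    -0.15    -0.35     0.90]
d = (I − A) x:
  d_1 = (+0.95)·480 + (-0.10)·440 + (-0.15)·200 + (-0.10)·640 = 318.00
  d_2 = (-0.40)·480 + (+1.00)·440 + (-0.15)·200 + (+0.00)·640 = 218.00
  d_3 = (-0.15)·480 + (-0.10)·440 + (+0.75)·200 + (-0.05)·640 = 2.00
  d_4 = (-0.20)·480 + (-0.15)·440 + (-0.35)·200 + (+0.90)·640 = 344.00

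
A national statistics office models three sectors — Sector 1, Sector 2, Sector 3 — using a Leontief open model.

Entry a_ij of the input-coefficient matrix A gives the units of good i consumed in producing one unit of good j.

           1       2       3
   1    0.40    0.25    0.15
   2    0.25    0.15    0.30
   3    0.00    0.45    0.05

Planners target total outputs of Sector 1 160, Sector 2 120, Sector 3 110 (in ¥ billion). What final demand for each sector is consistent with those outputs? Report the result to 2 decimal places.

d_1 = 49.50, d_2 = 29.00, d_3 = 50.50

I − A =
  [   0.60    -0.25    -0.15]
  [  -0.25     0.85    -0.30]
  [   0.00    -0.45     0.95]
d = (I − A) x:
  d_1 = (+0.60)·160 + (-0.25)·120 + (-0.15)·110 = 49.50
  d_2 = (-0.25)·160 + (+0.85)·120 + (-0.30)·110 = 29.00
  d_3 = (+0.00)·160 + (-0.45)·120 + (+0.95)·110 = 50.50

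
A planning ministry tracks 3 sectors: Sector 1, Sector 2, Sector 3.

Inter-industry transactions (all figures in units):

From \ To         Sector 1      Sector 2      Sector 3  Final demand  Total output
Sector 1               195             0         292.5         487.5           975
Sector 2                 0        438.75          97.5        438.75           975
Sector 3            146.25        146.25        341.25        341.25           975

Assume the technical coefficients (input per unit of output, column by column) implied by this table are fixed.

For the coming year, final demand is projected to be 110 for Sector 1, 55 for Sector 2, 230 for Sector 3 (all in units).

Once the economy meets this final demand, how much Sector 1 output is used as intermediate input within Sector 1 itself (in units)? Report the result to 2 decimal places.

z_11 = 62.67

Technical coefficients a_ij = z_ij / X_j:
  a_11 = 195/975 = 0.20, a_21 = 0/975 = 0.00, a_31 = 146.25/975 = 0.15
  a_12 = 0/975 = 0.00, a_22 = 438.75/975 = 0.45, a_32 = 146.25/975 = 0.15
  a_13 = 292.5/975 = 0.30, a_23 = 97.5/975 = 0.10, a_33 = 341.25/975 = 0.35
I − A =
  [   0.80     0.00    -0.30]
  [   0.00     0.55    -0.10]
  [  -0.15    -0.15     0.65]
Cofactors of I−A, C_ij = (−1)^(i+j)·(minor ij) (rows/columns in the sector order above):
  C_11 = (0.55)(0.65) − (-0.10)(-0.15) = 0.3425
  C_12 = −[(0.00)(0.65) − (-0.10)(-0.15)] = 0.0150
  C_13 = (0.00)(-0.15) − (0.55)(-0.15) = 0.0825
  C_21 = −[(0.00)(0.65) − (-0.30)(-0.15)] = 0.0450
  C_22 = (0.80)(0.65) − (-0.30)(-0.15) = 0.4750
  C_23 = −[(0.80)(-0.15) − (0.00)(-0.15)] = 0.1200
  C_31 = (0.00)(-0.10) − (-0.30)(0.55) = 0.1650
  C_32 = −[(0.80)(-0.10) − (-0.30)(0.00)] = 0.0800
  C_33 = (0.80)(0.55) − (0.00)(0.00) = 0.4400
det(I−A) = Σ_j (I−A)_1j·C_1j = (0.80)(0.3425) + (0.00)(0.0150) + (-0.30)(0.0825) = 0.24925
adj(I−A) = Cᵀ =
  [ 0.3425   0.0450   0.1650]
  [ 0.0150   0.4750   0.0800]
  [ 0.0825   0.1200   0.4400]
(I − A)⁻¹ = adj(I−A) / det(I−A) ≈
  [   1.3741     0.1805     0.6620]
  [   0.0602     1.9057     0.3210]
  [   0.3310     0.4814     1.7653]
First solve x = (I − A)⁻¹ d = adj(I−A)·d / det(I−A); in particular x_1 = (0.3425·110 + 0.0450·55 + 0.1650·230) / 0.24925 = 78.10 / 0.24925 ≈ 313.3400.
Intermediate flow from 1 to 1: z_11 = a_11 · x_1 = 0.20 × 78.10 / 0.24925 = 15.62 / 0.24925 ≈ 62.67.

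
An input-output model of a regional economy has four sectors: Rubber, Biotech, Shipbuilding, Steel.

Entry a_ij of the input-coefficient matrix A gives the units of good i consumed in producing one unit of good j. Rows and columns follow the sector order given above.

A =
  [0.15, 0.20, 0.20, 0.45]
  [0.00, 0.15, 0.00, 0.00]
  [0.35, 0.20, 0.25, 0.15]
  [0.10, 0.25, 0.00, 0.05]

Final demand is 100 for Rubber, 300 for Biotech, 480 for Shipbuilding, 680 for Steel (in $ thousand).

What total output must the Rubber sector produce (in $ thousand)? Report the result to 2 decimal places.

I − A =
  [   0.85    -0.20    -0.20    -0.45]
  [   0.00     0.85     0.00     0.00]
  [  -0.35    -0.20     0.75    -0.15]
  [  -0.10    -0.25     0.00     0.95]
Compute the cofactors C_ij = (−1)^(i+j)·(3×3 minor ij) of I−A; the adjugate is their transpose:
adj(I−A) = Cᵀ =
  [ 0.605625   0.272375   0.161500   0.312375]
  [ 0.000000   0.502375   0.000000   0.000000]
  [ 0.295375   0.293250   0.648125   0.242250]
  [ 0.063750   0.160875   0.017000   0.482375]
det(I−A) = Σ_j (I−A)_1j·C_1j = (0.85)(0.605625) + (-0.20)(0.000000) + (-0.20)(0.295375) + (-0.45)(0.063750) = 0.42701875
(I − A)⁻¹ = adj(I−A) / det(I−A) ≈
  [   1.4183     0.6379     0.3782     0.7315]
  [   0.0000     1.1765     0.0000     0.0000]
  [   0.6917     0.6867     1.5178     0.5673]
  [   0.1493     0.3767     0.0398     1.1296]
x = (I − A)⁻¹ d = adj(I−A)·d / det(I−A), with det(I−A) = 0.42701875:
  x_1 = (0.605625·100 + 0.272375·300 + 0.161500·480 + 0.312375·680) / 0.42701875 = 432.21 / 0.42701875 ≈ 1012.16
  x_2 = (0.000000·100 + 0.502375·300 + 0.000000·480 + 0.000000·680) / 0.42701875 = 150.7125 / 0.42701875 ≈ 352.94
  x_3 = (0.295375·100 + 0.293250·300 + 0.648125·480 + 0.242250·680) / 0.42701875 = 593.3425 / 0.42701875 ≈ 1389.50
  x_4 = (0.063750·100 + 0.160875·300 + 0.017000·480 + 0.482375·680) / 0.42701875 = 390.8125 / 0.42701875 ≈ 915.21

x_1 = 1012.16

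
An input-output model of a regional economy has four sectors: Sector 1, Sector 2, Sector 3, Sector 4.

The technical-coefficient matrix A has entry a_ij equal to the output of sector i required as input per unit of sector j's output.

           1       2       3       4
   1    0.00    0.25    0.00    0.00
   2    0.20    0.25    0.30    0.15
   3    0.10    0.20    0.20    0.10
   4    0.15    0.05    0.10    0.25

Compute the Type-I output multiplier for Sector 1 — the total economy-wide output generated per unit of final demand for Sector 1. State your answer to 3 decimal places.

m_1 = 2.185

I − A =
  [   1.00    -0.25     0.00     0.00]
  [  -0.20     0.75    -0.30    -0.15]
  [  -0.10    -0.20     0.80    -0.10]
  [  -0.15    -0.05    -0.10     0.75]
Compute the cofactors C_ij = (−1)^(i+j)·(3×3 minor ij) of I−A; the adjugate is their transpose:
adj(I−A) = Cᵀ =
  [ 0.387000   0.147500   0.060000   0.037500]
  [ 0.164500   0.590000   0.240000   0.150000]
  [ 0.102250   0.177500   0.511875   0.103750]
  [ 0.102000   0.092500   0.096250   0.492500]
det(I−A) = Σ_j (I−A)_1j·C_1j = (1.00)(0.387000) + (-0.25)(0.164500) + (0.00)(0.102250) + (0.00)(0.102000) = 0.345875
(I − A)⁻¹ = adj(I−A) / det(I−A) ≈
  [   1.1189     0.4265     0.1735     0.1084]
  [   0.4756     1.7058     0.6939     0.4337]
  [   0.2956     0.5132     1.4799     0.3000]
  [   0.2949     0.2674     0.2783     1.4239]
The output multiplier for sector j is the column-j sum of the Leontief inverse (I − A)⁻¹ = adj(I−A) / det(I−A).
Column 1 of adj(I−A): (0.387000, 0.164500, 0.102250, 0.102000); det(I−A) = 0.345875.
m_1 = (0.387000 + 0.164500 + 0.102250 + 0.102000) / 0.345875 = 0.75575 / 0.345875 ≈ 2.185.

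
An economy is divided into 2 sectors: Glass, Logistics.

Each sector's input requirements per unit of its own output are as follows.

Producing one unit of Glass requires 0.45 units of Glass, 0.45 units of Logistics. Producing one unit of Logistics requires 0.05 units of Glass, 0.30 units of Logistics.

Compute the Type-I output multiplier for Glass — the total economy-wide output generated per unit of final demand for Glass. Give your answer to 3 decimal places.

I − A =
  [   0.55    -0.05]
  [  -0.45     0.70]
det(I−A) = (0.55)(0.70) − (-0.05)(-0.45) = 0.3625
adj(I−A) = [[0.70, 0.05], [0.45, 0.55]]
(I − A)⁻¹ = adj(I−A) / det(I−A) ≈
  [   1.9310     0.1379]
  [   1.2414     1.5172]
The output multiplier for sector j is the column-j sum of the Leontief inverse (I − A)⁻¹ = adj(I−A) / det(I−A).
Column 1 of adj(I−A): (0.70, 0.45); det(I−A) = 0.3625.
m_1 = (0.70 + 0.45) / 0.3625 = 1.15 / 0.3625 ≈ 3.172.

m_1 = 3.172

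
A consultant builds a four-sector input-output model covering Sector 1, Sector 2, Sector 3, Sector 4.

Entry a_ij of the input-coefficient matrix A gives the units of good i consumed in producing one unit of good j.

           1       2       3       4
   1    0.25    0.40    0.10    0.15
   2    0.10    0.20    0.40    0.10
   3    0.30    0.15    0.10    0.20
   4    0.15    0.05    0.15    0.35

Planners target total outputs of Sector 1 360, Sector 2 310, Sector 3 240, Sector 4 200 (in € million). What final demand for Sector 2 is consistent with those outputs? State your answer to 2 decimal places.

I − A =
  [   0.75    -0.40    -0.10    -0.15]
  [  -0.10     0.80    -0.40    -0.10]
  [  -0.30    -0.15     0.90    -0.20]
  [  -0.15    -0.05    -0.15     0.65]
d = (I − A) x:
  d_1 = (+0.75)·360 + (-0.40)·310 + (-0.10)·240 + (-0.15)·200 = 92.00
  d_2 = (-0.10)·360 + (+0.80)·310 + (-0.40)·240 + (-0.10)·200 = 96.00
  d_3 = (-0.30)·360 + (-0.15)·310 + (+0.90)·240 + (-0.20)·200 = 21.50
  d_4 = (-0.15)·360 + (-0.05)·310 + (-0.15)·240 + (+0.65)·200 = 24.50

d_2 = 96.00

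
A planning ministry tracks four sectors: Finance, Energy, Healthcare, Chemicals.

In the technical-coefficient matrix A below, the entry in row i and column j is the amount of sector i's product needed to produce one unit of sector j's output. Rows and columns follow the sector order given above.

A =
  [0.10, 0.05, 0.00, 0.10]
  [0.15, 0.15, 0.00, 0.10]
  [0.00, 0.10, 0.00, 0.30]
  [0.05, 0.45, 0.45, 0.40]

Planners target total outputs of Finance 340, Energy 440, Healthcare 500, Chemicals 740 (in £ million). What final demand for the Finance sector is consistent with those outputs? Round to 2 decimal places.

d_1 = 210.00

I − A =
  [   0.90    -0.05     0.00    -0.10]
  [  -0.15     0.85     0.00    -0.10]
  [   0.00    -0.10     1.00    -0.30]
  [  -0.05    -0.45    -0.45     0.60]
d = (I − A) x:
  d_1 = (+0.90)·340 + (-0.05)·440 + (+0.00)·500 + (-0.10)·740 = 210.00
  d_2 = (-0.15)·340 + (+0.85)·440 + (+0.00)·500 + (-0.10)·740 = 249.00
  d_3 = (+0.00)·340 + (-0.10)·440 + (+1.00)·500 + (-0.30)·740 = 234.00
  d_4 = (-0.05)·340 + (-0.45)·440 + (-0.45)·500 + (+0.60)·740 = 4.00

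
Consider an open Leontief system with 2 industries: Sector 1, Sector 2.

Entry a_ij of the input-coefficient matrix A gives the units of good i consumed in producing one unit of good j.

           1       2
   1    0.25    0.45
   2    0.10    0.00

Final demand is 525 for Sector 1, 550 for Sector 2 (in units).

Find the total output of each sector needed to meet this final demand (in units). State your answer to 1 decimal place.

x_1 = 1095.7, x_2 = 659.6

I − A =
  [   0.75    -0.45]
  [  -0.10     1.00]
det(I−A) = (0.75)(1.00) − (-0.45)(-0.10) = 0.7050
adj(I−A) = [[1.00, 0.45], [0.10, 0.75]]
(I − A)⁻¹ = adj(I−A) / det(I−A) ≈
  [   1.4184     0.6383]
  [   0.1418     1.0638]
x = (I − A)⁻¹ d = adj(I−A)·d / det(I−A), with det(I−A) = 0.7050:
  x_1 = (1.00·525 + 0.45·550) / 0.7050 = 772.50 / 0.7050 ≈ 1095.7
  x_2 = (0.10·525 + 0.75·550) / 0.7050 = 465.00 / 0.7050 ≈ 659.6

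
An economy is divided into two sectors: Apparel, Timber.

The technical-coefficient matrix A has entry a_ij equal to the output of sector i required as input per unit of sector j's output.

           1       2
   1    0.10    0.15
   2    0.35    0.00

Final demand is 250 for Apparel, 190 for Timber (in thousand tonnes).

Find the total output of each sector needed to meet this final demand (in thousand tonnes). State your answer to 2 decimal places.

x_1 = 328.61, x_2 = 305.01

I − A =
  [   0.90    -0.15]
  [  -0.35     1.00]
det(I−A) = (0.90)(1.00) − (-0.15)(-0.35) = 0.8475
adj(I−A) = [[1.00, 0.15], [0.35, 0.90]]
(I − A)⁻¹ = adj(I−A) / det(I−A) ≈
  [   1.1799     0.1770]
  [   0.4130     1.0619]
x = (I − A)⁻¹ d = adj(I−A)·d / det(I−A), with det(I−A) = 0.8475:
  x_1 = (1.00·250 + 0.15·190) / 0.8475 = 278.50 / 0.8475 ≈ 328.61
  x_2 = (0.35·250 + 0.90·190) / 0.8475 = 258.50 / 0.8475 ≈ 305.01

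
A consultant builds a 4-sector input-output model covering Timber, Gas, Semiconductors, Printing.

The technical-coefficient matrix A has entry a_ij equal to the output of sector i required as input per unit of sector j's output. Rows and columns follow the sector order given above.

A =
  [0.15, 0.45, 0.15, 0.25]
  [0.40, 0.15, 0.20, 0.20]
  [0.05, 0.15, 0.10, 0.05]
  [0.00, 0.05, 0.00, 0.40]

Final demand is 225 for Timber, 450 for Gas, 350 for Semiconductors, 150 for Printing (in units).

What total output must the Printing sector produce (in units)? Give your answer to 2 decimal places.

x_4 = 362.37

I − A =
  [   0.85    -0.45    -0.15    -0.25]
  [  -0.40     0.85    -0.20    -0.20]
  [  -0.05    -0.15     0.90    -0.05]
  [   0.00    -0.05     0.00     0.60]
Compute the cofactors C_ij = (−1)^(i+j)·(3×3 minor ij) of I−A; the adjugate is their transpose:
adj(I−A) = Cᵀ =
  [ 0.431500   0.268125   0.131500   0.280125]
  [ 0.222000   0.454500   0.138000   0.255500]
  [ 0.062000   0.092750   0.312000   0.082750]
  [ 0.018500   0.037875   0.011500   0.442875]
det(I−A) = Σ_j (I−A)_1j·C_1j = (0.85)(0.431500) + (-0.45)(0.222000) + (-0.15)(0.062000) + (-0.25)(0.018500) = 0.25295
(I − A)⁻¹ = adj(I−A) / det(I−A) ≈
  [   1.7059     1.0600     0.5199     1.1074]
  [   0.8776     1.7968     0.5456     1.0101]
  [   0.2451     0.3667     1.2334     0.3271]
  [   0.0731     0.1497     0.0455     1.7508]
x = (I − A)⁻¹ d = adj(I−A)·d / det(I−A), with det(I−A) = 0.25295:
  x_1 = (0.431500·225 + 0.268125·450 + 0.131500·350 + 0.280125·150) / 0.25295 = 305.7875 / 0.25295 ≈ 1208.89
  x_2 = (0.222000·225 + 0.454500·450 + 0.138000·350 + 0.255500·150) / 0.25295 = 341.10 / 0.25295 ≈ 1348.49
  x_3 = (0.062000·225 + 0.092750·450 + 0.312000·350 + 0.082750·150) / 0.25295 = 177.30 / 0.25295 ≈ 700.93
  x_4 = (0.018500·225 + 0.037875·450 + 0.011500·350 + 0.442875·150) / 0.25295 = 91.6625 / 0.25295 ≈ 362.37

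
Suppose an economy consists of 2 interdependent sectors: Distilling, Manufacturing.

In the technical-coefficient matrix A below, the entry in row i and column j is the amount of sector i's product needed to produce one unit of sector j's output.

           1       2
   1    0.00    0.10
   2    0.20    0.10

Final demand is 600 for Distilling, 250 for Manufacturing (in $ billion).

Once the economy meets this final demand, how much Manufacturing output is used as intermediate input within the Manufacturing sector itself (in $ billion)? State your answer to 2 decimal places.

z_22 = 42.05

I − A =
  [   1.00    -0.10]
  [  -0.20     0.90]
det(I−A) = (1.00)(0.90) − (-0.10)(-0.20) = 0.8800
adj(I−A) = [[0.90, 0.10], [0.20, 1.00]]
(I − A)⁻¹ = adj(I−A) / det(I−A) ≈
  [   1.0227     0.1136]
  [   0.2273     1.1364]
First solve x = (I − A)⁻¹ d = adj(I−A)·d / det(I−A); in particular x_2 = (0.20·600 + 1.00·250) / 0.8800 = 370.00 / 0.8800 ≈ 420.4545.
Intermediate flow from 2 to 2: z_22 = a_22 · x_2 = 0.10 × 370.00 / 0.8800 = 37.00 / 0.8800 ≈ 42.05.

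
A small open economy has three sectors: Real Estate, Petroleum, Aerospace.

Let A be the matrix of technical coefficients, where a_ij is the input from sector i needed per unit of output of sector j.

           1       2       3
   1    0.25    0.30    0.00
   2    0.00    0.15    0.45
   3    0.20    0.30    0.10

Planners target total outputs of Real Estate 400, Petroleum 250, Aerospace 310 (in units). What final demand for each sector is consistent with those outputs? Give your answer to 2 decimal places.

d_1 = 225.00, d_2 = 73.00, d_3 = 124.00

I − A =
  [   0.75    -0.30     0.00]
  [   0.00     0.85    -0.45]
  [  -0.20    -0.30     0.90]
d = (I − A) x:
  d_1 = (+0.75)·400 + (-0.30)·250 + (+0.00)·310 = 225.00
  d_2 = (+0.00)·400 + (+0.85)·250 + (-0.45)·310 = 73.00
  d_3 = (-0.20)·400 + (-0.30)·250 + (+0.90)·310 = 124.00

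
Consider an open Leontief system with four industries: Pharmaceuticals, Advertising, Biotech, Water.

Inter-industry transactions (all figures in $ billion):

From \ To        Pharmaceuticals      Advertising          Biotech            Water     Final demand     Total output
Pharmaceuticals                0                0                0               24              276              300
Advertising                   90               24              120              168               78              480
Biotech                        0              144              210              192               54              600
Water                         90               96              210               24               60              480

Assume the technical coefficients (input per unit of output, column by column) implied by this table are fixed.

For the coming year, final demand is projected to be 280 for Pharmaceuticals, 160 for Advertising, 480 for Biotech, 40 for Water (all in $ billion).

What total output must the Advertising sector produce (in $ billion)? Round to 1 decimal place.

x_2 = 1063.0

Technical coefficients a_ij = z_ij / X_j:
  a_11 = 0/300 = 0.00, a_21 = 90/300 = 0.30, a_31 = 0/300 = 0.00, a_41 = 90/300 = 0.30
  a_12 = 0/480 = 0.00, a_22 = 24/480 = 0.05, a_32 = 144/480 = 0.30, a_42 = 96/480 = 0.20
  a_13 = 0/600 = 0.00, a_23 = 120/600 = 0.20, a_33 = 210/600 = 0.35, a_43 = 210/600 = 0.35
  a_14 = 24/480 = 0.05, a_24 = 168/480 = 0.35, a_34 = 192/480 = 0.40, a_44 = 24/480 = 0.05
I − A =
  [   1.00     0.00     0.00    -0.05]
  [  -0.30     0.95    -0.20    -0.35]
  [   0.00    -0.30     0.65    -0.40]
  [  -0.30    -0.20    -0.35     0.95]
Compute the cofactors C_ij = (−1)^(i+j)·(3×3 minor ij) of I−A; the adjugate is their transpose:
adj(I−A) = Cᵀ =
  [ 0.298375   0.011750   0.018625   0.027875]
  [ 0.235500   0.467750   0.314750   0.317250]
  [ 0.255000   0.360500   0.815250   0.489500]
  [ 0.237750   0.235000   0.372500   0.557500]
det(I−A) = Σ_j (I−A)_1j·C_1j = (1.00)(0.298375) + (0.00)(0.235500) + (0.00)(0.255000) + (-0.05)(0.237750) = 0.2864875
(I − A)⁻¹ = adj(I−A) / det(I−A) ≈
  [   1.0415     0.0410     0.0650     0.0973]
  [   0.8220     1.6327     1.0987     1.1074]
  [   0.8901     1.2583     2.8457     1.7086]
  [   0.8299     0.8203     1.3002     1.9460]
x = (I − A)⁻¹ d = adj(I−A)·d / det(I−A), with det(I−A) = 0.2864875:
  x_1 = (0.298375·280 + 0.011750·160 + 0.018625·480 + 0.027875·40) / 0.2864875 = 95.48 / 0.2864875 ≈ 333.3
  x_2 = (0.235500·280 + 0.467750·160 + 0.314750·480 + 0.317250·40) / 0.2864875 = 304.55 / 0.2864875 ≈ 1063.0
  x_3 = (0.255000·280 + 0.360500·160 + 0.815250·480 + 0.489500·40) / 0.2864875 = 539.98 / 0.2864875 ≈ 1884.8
  x_4 = (0.237750·280 + 0.235000·160 + 0.372500·480 + 0.557500·40) / 0.2864875 = 305.27 / 0.2864875 ≈ 1065.6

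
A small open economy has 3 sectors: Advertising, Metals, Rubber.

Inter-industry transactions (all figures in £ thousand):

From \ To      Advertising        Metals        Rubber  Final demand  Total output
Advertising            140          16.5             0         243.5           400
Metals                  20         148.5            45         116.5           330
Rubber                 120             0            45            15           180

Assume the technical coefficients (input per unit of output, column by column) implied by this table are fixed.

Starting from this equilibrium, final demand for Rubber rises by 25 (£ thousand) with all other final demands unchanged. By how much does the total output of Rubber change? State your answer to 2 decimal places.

Δx_3 = 33.81

Technical coefficients a_ij = z_ij / X_j:
  a_11 = 140/400 = 0.35, a_21 = 20/400 = 0.05, a_31 = 120/400 = 0.30
  a_12 = 16.5/330 = 0.05, a_22 = 148.5/330 = 0.45, a_32 = 0/330 = 0.00
  a_13 = 0/180 = 0.00, a_23 = 45/180 = 0.25, a_33 = 45/180 = 0.25
I − A =
  [   0.65    -0.05     0.00]
  [  -0.05     0.55    -0.25]
  [  -0.30     0.00     0.75]
Cofactors of I−A, C_ij = (−1)^(i+j)·(minor ij) (rows/columns in the sector order above):
  C_11 = (0.55)(0.75) − (-0.25)(0.00) = 0.4125
  C_12 = −[(-0.05)(0.75) − (-0.25)(-0.30)] = 0.1125
  C_13 = (-0.05)(0.00) − (0.55)(-0.30) = 0.1650
  C_21 = −[(-0.05)(0.75) − (0.00)(0.00)] = 0.0375
  C_22 = (0.65)(0.75) − (0.00)(-0.30) = 0.4875
  C_23 = −[(0.65)(0.00) − (-0.05)(-0.30)] = 0.0150
  C_31 = (-0.05)(-0.25) − (0.00)(0.55) = 0.0125
  C_32 = −[(0.65)(-0.25) − (0.00)(-0.05)] = 0.1625
  C_33 = (0.65)(0.55) − (-0.05)(-0.05) = 0.3550
det(I−A) = Σ_j (I−A)_1j·C_1j = (0.65)(0.4125) + (-0.05)(0.1125) + (0.00)(0.1650) = 0.2625
adj(I−A) = Cᵀ =
  [ 0.4125   0.0375   0.0125]
  [ 0.1125   0.4875   0.1625]
  [ 0.1650   0.0150   0.3550]
(I − A)⁻¹ = adj(I−A) / det(I−A) ≈
  [   1.5714     0.1429     0.0476]
  [   0.4286     1.8571     0.6190]
  [   0.6286     0.0571     1.3524]
Δx = (I − A)⁻¹ Δd with Δd having +25 in the Rubber component and 0 elsewhere.
So Δx_3 = L_33 · (+25), where L_33 = adj(I−A)_33 / det(I−A) = 0.3550 / 0.2625.
Δx_3 = 0.3550 × (+25) / 0.2625 = 8.875 / 0.2625 ≈ 33.81.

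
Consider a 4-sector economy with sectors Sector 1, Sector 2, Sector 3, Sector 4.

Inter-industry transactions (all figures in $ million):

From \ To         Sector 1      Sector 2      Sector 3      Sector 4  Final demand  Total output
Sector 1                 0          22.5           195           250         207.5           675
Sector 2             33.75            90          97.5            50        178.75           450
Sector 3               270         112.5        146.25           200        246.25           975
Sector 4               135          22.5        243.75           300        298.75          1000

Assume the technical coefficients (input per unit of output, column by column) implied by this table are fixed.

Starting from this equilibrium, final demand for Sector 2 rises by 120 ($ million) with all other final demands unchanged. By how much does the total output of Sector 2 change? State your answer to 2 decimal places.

Technical coefficients a_ij = z_ij / X_j:
  a_11 = 0/675 = 0.00, a_21 = 33.75/675 = 0.05, a_31 = 270/675 = 0.40, a_41 = 135/675 = 0.20
  a_12 = 22.5/450 = 0.05, a_22 = 90/450 = 0.20, a_32 = 112.5/450 = 0.25, a_42 = 22.5/450 = 0.05
  a_13 = 195/975 = 0.20, a_23 = 97.5/975 = 0.10, a_33 = 146.25/975 = 0.15, a_43 = 243.75/975 = 0.25
  a_14 = 250/1000 = 0.25, a_24 = 50/1000 = 0.05, a_34 = 200/1000 = 0.20, a_44 = 300/1000 = 0.30
I − A =
  [   1.00    -0.05    -0.20    -0.25]
  [  -0.05     0.80    -0.10    -0.05]
  [  -0.40    -0.25     0.85    -0.20]
  [  -0.20    -0.05    -0.25     0.70]
Compute the cofactors C_ij = (−1)^(i+j)·(3×3 minor ij) of I−A; the adjugate is their transpose:
adj(I−A) = Cᵀ =
  [ 0.412250   0.090500   0.166875   0.201375]
  [ 0.072750   0.413500   0.089625   0.081125]
  [ 0.266750   0.193500   0.514625   0.256125]
  [ 0.218250   0.124500   0.237875   0.584375]
det(I−A) = Σ_j (I−A)_1j·C_1j = (1.00)(0.412250) + (-0.05)(0.072750) + (-0.20)(0.266750) + (-0.25)(0.218250) = 0.3007
(I − A)⁻¹ = adj(I−A) / det(I−A) ≈
  [   1.3710     0.3010     0.5550     0.6697]
  [   0.2419     1.3751     0.2981     0.2698]
  [   0.8871     0.6435     1.7114     0.8518]
  [   0.7258     0.4140     0.7911     1.9434]
Δx = (I − A)⁻¹ Δd with Δd having +120 in the Sector 2 component and 0 elsewhere.
So Δx_2 = L_22 · (+120), where L_22 = adj(I−A)_22 / det(I−A) = 0.413500 / 0.3007.
Δx_2 = 0.413500 × (+120) / 0.3007 = 49.62 / 0.3007 ≈ 165.01.

Δx_2 = 165.01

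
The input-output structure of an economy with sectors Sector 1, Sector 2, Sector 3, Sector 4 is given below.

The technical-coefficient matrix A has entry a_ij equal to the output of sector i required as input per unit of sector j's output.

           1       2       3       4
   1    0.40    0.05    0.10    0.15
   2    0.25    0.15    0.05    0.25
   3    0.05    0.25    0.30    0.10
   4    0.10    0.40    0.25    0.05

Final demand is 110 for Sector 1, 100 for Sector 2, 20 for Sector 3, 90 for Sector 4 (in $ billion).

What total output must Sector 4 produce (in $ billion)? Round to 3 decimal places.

I − A =
  [   0.60    -0.05    -0.10    -0.15]
  [  -0.25     0.85    -0.05    -0.25]
  [  -0.05    -0.25     0.70    -0.10]
  [  -0.10    -0.40    -0.25     0.95]
Compute the cofactors C_ij = (−1)^(i+j)·(3×3 minor ij) of I−A; the adjugate is their transpose:
adj(I−A) = Cᵀ =
  [ 0.444500   0.111125   0.111125   0.111125]
  [ 0.183500   0.365875   0.100875   0.135875]
  [ 0.119500   0.168625   0.383625   0.103625]
  [ 0.155500   0.210125   0.155125   0.330125]
det(I−A) = Σ_j (I−A)_1j·C_1j = (0.60)(0.444500) + (-0.05)(0.183500) + (-0.10)(0.119500) + (-0.15)(0.155500) = 0.22225
(I − A)⁻¹ = adj(I−A) / det(I−A) ≈
  [   2.0000     0.5000     0.5000     0.5000]
  [   0.8256     1.6462     0.4539     0.6114]
  [   0.5377     0.7587     1.7261     0.4663]
  [   0.6997     0.9454     0.6980     1.4854]
x = (I − A)⁻¹ d = adj(I−A)·d / det(I−A), with det(I−A) = 0.22225:
  x_1 = (0.444500·110 + 0.111125·100 + 0.111125·20 + 0.111125·90) / 0.22225 = 72.23125 / 0.22225 = 325.000
  x_2 = (0.183500·110 + 0.365875·100 + 0.100875·20 + 0.135875·90) / 0.22225 = 71.01875 / 0.22225 ≈ 319.544
  x_3 = (0.119500·110 + 0.168625·100 + 0.383625·20 + 0.103625·90) / 0.22225 = 47.00625 / 0.22225 ≈ 211.502
  x_4 = (0.155500·110 + 0.210125·100 + 0.155125·20 + 0.330125·90) / 0.22225 = 70.93125 / 0.22225 ≈ 319.151

x_4 = 319.151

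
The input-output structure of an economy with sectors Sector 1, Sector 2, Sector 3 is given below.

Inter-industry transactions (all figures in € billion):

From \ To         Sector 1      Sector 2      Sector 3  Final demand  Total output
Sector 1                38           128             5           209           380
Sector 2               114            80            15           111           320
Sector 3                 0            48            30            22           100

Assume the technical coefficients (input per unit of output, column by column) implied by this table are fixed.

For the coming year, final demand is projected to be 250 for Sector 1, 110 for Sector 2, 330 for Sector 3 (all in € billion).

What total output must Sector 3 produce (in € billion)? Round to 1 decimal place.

x_3 = 571.7

Technical coefficients a_ij = z_ij / X_j:
  a_11 = 38/380 = 0.10, a_21 = 114/380 = 0.30, a_31 = 0/380 = 0.00
  a_12 = 128/320 = 0.40, a_22 = 80/320 = 0.25, a_32 = 48/320 = 0.15
  a_13 = 5/100 = 0.05, a_23 = 15/100 = 0.15, a_33 = 30/100 = 0.30
I − A =
  [   0.90    -0.40    -0.05]
  [  -0.30     0.75    -0.15]
  [   0.00    -0.15     0.70]
Cofactors of I−A, C_ij = (−1)^(i+j)·(minor ij) (rows/columns in the sector order above):
  C_11 = (0.75)(0.70) − (-0.15)(-0.15) = 0.5025
  C_12 = −[(-0.30)(0.70) − (-0.15)(0.00)] = 0.2100
  C_13 = (-0.30)(-0.15) − (0.75)(0.00) = 0.0450
  C_21 = −[(-0.40)(0.70) − (-0.05)(-0.15)] = 0.2875
  C_22 = (0.90)(0.70) − (-0.05)(0.00) = 0.6300
  C_23 = −[(0.90)(-0.15) − (-0.40)(0.00)] = 0.1350
  C_31 = (-0.40)(-0.15) − (-0.05)(0.75) = 0.0975
  C_32 = −[(0.90)(-0.15) − (-0.05)(-0.30)] = 0.1500
  C_33 = (0.90)(0.75) − (-0.40)(-0.30) = 0.5550
det(I−A) = Σ_j (I−A)_1j·C_1j = (0.90)(0.5025) + (-0.40)(0.2100) + (-0.05)(0.0450) = 0.3660
adj(I−A) = Cᵀ =
  [ 0.5025   0.2875   0.0975]
  [ 0.2100   0.6300   0.1500]
  [ 0.0450   0.1350   0.5550]
(I − A)⁻¹ = adj(I−A) / det(I−A) ≈
  [   1.3730     0.7855     0.2664]
  [   0.5738     1.7213     0.4098]
  [   0.1230     0.3689     1.5164]
x = (I − A)⁻¹ d = adj(I−A)·d / det(I−A), with det(I−A) = 0.3660:
  x_1 = (0.5025·250 + 0.2875·110 + 0.0975·330) / 0.3660 = 189.425 / 0.3660 ≈ 517.6
  x_2 = (0.2100·250 + 0.6300·110 + 0.1500·330) / 0.3660 = 171.30 / 0.3660 ≈ 468.0
  x_3 = (0.0450·250 + 0.1350·110 + 0.5550·330) / 0.3660 = 209.25 / 0.3660 ≈ 571.7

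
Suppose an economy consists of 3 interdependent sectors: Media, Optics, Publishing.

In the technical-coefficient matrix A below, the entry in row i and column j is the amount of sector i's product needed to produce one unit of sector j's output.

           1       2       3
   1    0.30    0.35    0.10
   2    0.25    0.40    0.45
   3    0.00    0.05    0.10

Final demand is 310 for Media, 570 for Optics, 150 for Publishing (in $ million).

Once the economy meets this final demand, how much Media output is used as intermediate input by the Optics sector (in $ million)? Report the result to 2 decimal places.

z_12 = 595.03

I − A =
  [   0.70    -0.35    -0.10]
  [  -0.25     0.60    -0.45]
  [   0.00    -0.05     0.90]
Cofactors of I−A, C_ij = (−1)^(i+j)·(minor ij) (rows/columns in the sector order above):
  C_11 = (0.60)(0.90) − (-0.45)(-0.05) = 0.5175
  C_12 = −[(-0.25)(0.90) − (-0.45)(0.00)] = 0.2250
  C_13 = (-0.25)(-0.05) − (0.60)(0.00) = 0.0125
  C_21 = −[(-0.35)(0.90) − (-0.10)(-0.05)] = 0.3200
  C_22 = (0.70)(0.90) − (-0.10)(0.00) = 0.6300
  C_23 = −[(0.70)(-0.05) − (-0.35)(0.00)] = 0.0350
  C_31 = (-0.35)(-0.45) − (-0.10)(0.60) = 0.2175
  C_32 = −[(0.70)(-0.45) − (-0.10)(-0.25)] = 0.3400
  C_33 = (0.70)(0.60) − (-0.35)(-0.25) = 0.3325
det(I−A) = Σ_j (I−A)_1j·C_1j = (0.70)(0.5175) + (-0.35)(0.2250) + (-0.10)(0.0125) = 0.28225
adj(I−A) = Cᵀ =
  [ 0.5175   0.3200   0.2175]
  [ 0.2250   0.6300   0.3400]
  [ 0.0125   0.0350   0.3325]
(I − A)⁻¹ = adj(I−A) / det(I−A) ≈
  [   1.8335     1.1337     0.7706]
  [   0.7972     2.2321     1.2046]
  [   0.0443     0.1240     1.1780]
First solve x = (I − A)⁻¹ d = adj(I−A)·d / det(I−A); in particular x_2 = (0.2250·310 + 0.6300·570 + 0.3400·150) / 0.28225 = 479.85 / 0.28225 ≈ 1700.0886.
Intermediate flow from 1 to 2: z_12 = a_12 · x_2 = 0.35 × 479.85 / 0.28225 = 167.9475 / 0.28225 ≈ 595.03.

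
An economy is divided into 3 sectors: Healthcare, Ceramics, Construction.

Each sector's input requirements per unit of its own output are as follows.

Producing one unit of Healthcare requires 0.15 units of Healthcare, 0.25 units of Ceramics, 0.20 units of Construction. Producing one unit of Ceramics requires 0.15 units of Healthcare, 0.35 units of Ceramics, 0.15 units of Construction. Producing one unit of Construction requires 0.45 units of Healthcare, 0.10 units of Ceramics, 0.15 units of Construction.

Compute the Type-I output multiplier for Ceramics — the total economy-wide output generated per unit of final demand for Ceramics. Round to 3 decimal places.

m_2 = 2.842

I − A =
  [   0.85    -0.15    -0.45]
  [  -0.25     0.65    -0.10]
  [  -0.20    -0.15     0.85]
Cofactors of I−A, C_ij = (−1)^(i+j)·(minor ij) (rows/columns in the sector order above):
  C_11 = (0.65)(0.85) − (-0.10)(-0.15) = 0.5375
  C_12 = −[(-0.25)(0.85) − (-0.10)(-0.20)] = 0.2325
  C_13 = (-0.25)(-0.15) − (0.65)(-0.20) = 0.1675
  C_21 = −[(-0.15)(0.85) − (-0.45)(-0.15)] = 0.1950
  C_22 = (0.85)(0.85) − (-0.45)(-0.20) = 0.6325
  C_23 = −[(0.85)(-0.15) − (-0.15)(-0.20)] = 0.1575
  C_31 = (-0.15)(-0.10) − (-0.45)(0.65) = 0.3075
  C_32 = −[(0.85)(-0.10) − (-0.45)(-0.25)] = 0.1975
  C_33 = (0.85)(0.65) − (-0.15)(-0.25) = 0.5150
det(I−A) = Σ_j (I−A)_1j·C_1j = (0.85)(0.5375) + (-0.15)(0.2325) + (-0.45)(0.1675) = 0.346625
adj(I−A) = Cᵀ =
  [ 0.5375   0.1950   0.3075]
  [ 0.2325   0.6325   0.1975]
  [ 0.1675   0.1575   0.5150]
(I − A)⁻¹ = adj(I−A) / det(I−A) ≈
  [   1.5507     0.5626     0.8871]
  [   0.6708     1.8247     0.5698]
  [   0.4832     0.4544     1.4858]
The output multiplier for sector j is the column-j sum of the Leontief inverse (I − A)⁻¹ = adj(I−A) / det(I−A).
Column 2 of adj(I−A): (0.1950, 0.6325, 0.1575); det(I−A) = 0.346625.
m_2 = (0.1950 + 0.6325 + 0.1575) / 0.346625 = 0.985 / 0.346625 ≈ 2.842.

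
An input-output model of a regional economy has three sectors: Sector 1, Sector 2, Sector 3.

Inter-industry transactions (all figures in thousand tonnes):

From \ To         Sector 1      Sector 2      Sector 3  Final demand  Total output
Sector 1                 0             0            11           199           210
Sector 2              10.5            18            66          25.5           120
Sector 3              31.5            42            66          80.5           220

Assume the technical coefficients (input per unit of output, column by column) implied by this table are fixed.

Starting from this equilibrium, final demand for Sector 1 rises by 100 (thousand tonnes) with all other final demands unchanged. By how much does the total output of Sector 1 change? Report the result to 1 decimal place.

Δx_1 = 101.5

Technical coefficients a_ij = z_ij / X_j:
  a_11 = 0/210 = 0.00, a_21 = 10.5/210 = 0.05, a_31 = 31.5/210 = 0.15
  a_12 = 0/120 = 0.00, a_22 = 18/120 = 0.15, a_32 = 42/120 = 0.35
  a_13 = 11/220 = 0.05, a_23 = 66/220 = 0.30, a_33 = 66/220 = 0.30
I − A =
  [   1.00     0.00    -0.05]
  [  -0.05     0.85    -0.30]
  [  -0.15    -0.35     0.70]
Cofactors of I−A, C_ij = (−1)^(i+j)·(minor ij) (rows/columns in the sector order above):
  C_11 = (0.85)(0.70) − (-0.30)(-0.35) = 0.4900
  C_12 = −[(-0.05)(0.70) − (-0.30)(-0.15)] = 0.0800
  C_13 = (-0.05)(-0.35) − (0.85)(-0.15) = 0.1450
  C_21 = −[(0.00)(0.70) − (-0.05)(-0.35)] = 0.0175
  C_22 = (1.00)(0.70) − (-0.05)(-0.15) = 0.6925
  C_23 = −[(1.00)(-0.35) − (0.00)(-0.15)] = 0.3500
  C_31 = (0.00)(-0.30) − (-0.05)(0.85) = 0.0425
  C_32 = −[(1.00)(-0.30) − (-0.05)(-0.05)] = 0.3025
  C_33 = (1.00)(0.85) − (0.00)(-0.05) = 0.8500
det(I−A) = Σ_j (I−A)_1j·C_1j = (1.00)(0.4900) + (0.00)(0.0800) + (-0.05)(0.1450) = 0.48275
adj(I−A) = Cᵀ =
  [ 0.4900   0.0175   0.0425]
  [ 0.0800   0.6925   0.3025]
  [ 0.1450   0.3500   0.8500]
(I − A)⁻¹ = adj(I−A) / det(I−A) ≈
  [   1.0150     0.0363     0.0880]
  [   0.1657     1.4345     0.6266]
  [   0.3004     0.7250     1.7607]
Δx = (I − A)⁻¹ Δd with Δd having +100 in the Sector 1 component and 0 elsewhere.
So Δx_1 = L_11 · (+100), where L_11 = adj(I−A)_11 / det(I−A) = 0.4900 / 0.48275.
Δx_1 = 0.4900 × (+100) / 0.48275 = 49.00 / 0.48275 ≈ 101.5.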